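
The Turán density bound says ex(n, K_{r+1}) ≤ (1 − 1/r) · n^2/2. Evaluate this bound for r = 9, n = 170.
Turán density bound = (8/9) · 170^2/2 = 115600/9 ≈ 12844.4444

Turán's theorem: ex(n, K_{r+1}) is achieved by the complete r-partite Turán graph T(n, r) with parts as balanced as possible, and is at most (1 − 1/r) · n^2/2. For r = 9, n = 170: the density bound is (8/9) · 28900/2 = 115600/9 ≈ 12844.4444. The integer-valued extremum is e(T(170, 9)) = 12844, which is strictly less than the density bound 115600/9 since 9 ∤ 170 (the parts of T(170, 9) cannot all be equal).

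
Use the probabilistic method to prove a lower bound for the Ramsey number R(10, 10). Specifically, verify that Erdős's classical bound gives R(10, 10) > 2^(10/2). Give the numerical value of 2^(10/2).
2^(10/2) = 32; so R(10, 10) > 32

Colour each edge of K_n uniformly at random with red/blue. The expected number of monochromatic K_10 is C(n, 10) · 2 · 2^(−C(10,2)). If C(n, 10) · 2^(1 − C(10,2)) < 1, then with positive probability no monochromatic K_10 exists, so R(10, 10) > n. The standard estimate C(n, 10) ≤ n^10/10! shows this inequality holds whenever n ≤ 2^(10/2) (since 10! · 2^(C(10,2) − 1) > 2^(10^2/2) ≥ n^10). Hence R(10, 10) > 2^(10/2) = 32.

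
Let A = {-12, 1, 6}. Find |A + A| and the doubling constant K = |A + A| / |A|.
K = |A + A| / |A| = 6/3 = 2

Enumerate A + A = {a + b : a, b ∈ A}. With |A| = 3, there are |A|^2 = 9 ordered sum pairs; collecting distinct values, A + A = {-24, -11, -6, 2, 7, 12}, so |A + A| = 6. Thus K = 6/3 = 2. For comparison, the minimum possible |A + A| over all 3-element sets is 2·3 − 1 = 5 (so min K = 5/3), attained only by arithmetic progressions.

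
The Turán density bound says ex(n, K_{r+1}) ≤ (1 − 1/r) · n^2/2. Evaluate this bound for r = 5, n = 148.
Turán density bound = (4/5) · 148^2/2 = 43808/5 ≈ 8761.6

Turán's theorem: ex(n, K_{r+1}) is achieved by the complete r-partite Turán graph T(n, r) with parts as balanced as possible, and is at most (1 − 1/r) · n^2/2. For r = 5, n = 148: the density bound is (4/5) · 21904/2 = 43808/5 ≈ 8761.6. The integer-valued extremum is e(T(148, 5)) = 8761, which is strictly less than the density bound 43808/5 since 5 ∤ 148 (the parts of T(148, 5) cannot all be equal).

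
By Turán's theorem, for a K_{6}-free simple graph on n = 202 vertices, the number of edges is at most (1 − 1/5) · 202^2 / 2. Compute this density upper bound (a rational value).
Turán density bound = (4/5) · 202^2/2 = 81608/5 ≈ 16321.6

Turán's theorem: ex(n, K_{r+1}) is achieved by the complete r-partite Turán graph T(n, r) with parts as balanced as possible, and is at most (1 − 1/r) · n^2/2. For r = 5, n = 202: the density bound is (4/5) · 40804/2 = 81608/5 ≈ 16321.6. The integer-valued extremum is e(T(202, 5)) = 16321, which is strictly less than the density bound 81608/5 since 5 ∤ 202 (the parts of T(202, 5) cannot all be equal).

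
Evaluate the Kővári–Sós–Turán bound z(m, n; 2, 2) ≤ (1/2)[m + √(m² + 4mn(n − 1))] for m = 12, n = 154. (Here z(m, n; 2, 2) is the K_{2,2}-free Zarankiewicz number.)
z(12, 154; 2, 2) ≤ (1/2)[12 + √(12² + 4·12·154·153)] = (1/2)[12 + √1131120] = 537.7706

Kővári–Sós–Turán: let r_1, ..., r_12 be the row sums and z = Σ r_i the total number of 1s. Each pair of columns can share at most one row with both entries 1 (else a 2×2 all-ones block appears), so Σ_i C(r_i, 2) ≤ C(154, 2) = 11781. By convexity Σ_i C(r_i, 2) ≥ 12·C(z/12, 2) = z(z − 12)/(2·12), giving z² − 12z − 12·154·153 ≤ 0 and hence z ≤ (1/2)[12 + √(144 + 4·282744)] = (1/2)[12 + √1131120] ≈ (1/2)(12 + 1063.5413) = 537.7706.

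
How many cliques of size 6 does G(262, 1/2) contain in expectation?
E[# K_6] = C(262, 6) · (1/2)^C(6, 2) = 424067747649 / 2^15 ≈ 12941520.619171

For each 6-subset S of vertices (there are C(262, 6) = 424067747649 such S), let X_S = 1 if S induces a K_6 (all C(6, 2) = 15 edges present). Then P(X_S = 1) = (1/2)^15 = 1/32768. By linearity of expectation, E[# K_6] = C(262, 6) · (1/2)^15 = 424067747649 / 32768 ≈ 12941520.619171.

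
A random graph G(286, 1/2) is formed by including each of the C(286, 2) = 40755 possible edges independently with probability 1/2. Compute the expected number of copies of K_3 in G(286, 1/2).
E[# K_3] = C(286, 3) · (1/2)^C(3, 2) = 3858140 / 2^3 = 964535/2 = 482267.5

For each 3-subset S of vertices (there are C(286, 3) = 3858140 such S), let X_S = 1 if S induces a K_3 (all C(3, 2) = 3 edges present). Then P(X_S = 1) = (1/2)^3 = 1/8. By linearity of expectation, E[# K_3] = C(286, 3) · (1/2)^3 = 3858140 / 8 = 964535/2 = 482267.5.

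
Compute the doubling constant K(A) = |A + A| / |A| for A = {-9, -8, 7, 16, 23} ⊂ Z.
K = |A + A| / |A| = 14/5

Enumerate A + A = {a + b : a, b ∈ A}. With |A| = 5, there are |A|^2 = 25 ordered sum pairs; collecting distinct values, A + A = {-18, -17, -16, -2, -1, 7, 8, 14, 15, 23, 30, 32, 39, 46}, so |A + A| = 14. Thus K = 14/5. For comparison, the minimum possible |A + A| over all 5-element sets is 2·5 − 1 = 9 (so min K = 9/5), attained only by arithmetic progressions.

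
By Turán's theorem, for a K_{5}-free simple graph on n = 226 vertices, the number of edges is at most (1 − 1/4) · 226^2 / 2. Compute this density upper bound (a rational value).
Turán density bound = (3/4) · 226^2/2 = 38307/2 ≈ 19153.5

Turán's theorem: ex(n, K_{r+1}) is achieved by the complete r-partite Turán graph T(n, r) with parts as balanced as possible, and is at most (1 − 1/r) · n^2/2. For r = 4, n = 226: the density bound is (3/4) · 51076/2 = 38307/2 ≈ 19153.5. The integer-valued extremum is e(T(226, 4)) = 19153, which is strictly less than the density bound 38307/2 since 4 ∤ 226 (the parts of T(226, 4) cannot all be equal).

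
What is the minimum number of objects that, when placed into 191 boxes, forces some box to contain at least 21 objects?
n = (21 − 1)·191 + 1 = 3821

By the generalised pigeonhole principle, to guarantee some box contains ≥ r objects we need more than (r − 1) · k objects total. Threshold: n = (r − 1) · k + 1. With r = 21 and k = 191: n = 20 · 191 + 1 = 3820 + 1 = 3821. For n = 3820 = 20 · 191, we can put exactly 20 objects in every box, avoiding 21 in any single one — so 3821 is tight.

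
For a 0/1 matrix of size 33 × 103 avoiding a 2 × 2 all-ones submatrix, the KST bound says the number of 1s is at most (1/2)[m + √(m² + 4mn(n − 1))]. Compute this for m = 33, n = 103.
z(33, 103; 2, 2) ≤ (1/2)[33 + √(33² + 4·33·103·102)] = (1/2)[33 + √1387881] = 605.5418

Kővári–Sós–Turán: let r_1, ..., r_33 be the row sums and z = Σ r_i the total number of 1s. Each pair of columns can share at most one row with both entries 1 (else a 2×2 all-ones block appears), so Σ_i C(r_i, 2) ≤ C(103, 2) = 5253. By convexity Σ_i C(r_i, 2) ≥ 33·C(z/33, 2) = z(z − 33)/(2·33), giving z² − 33z − 33·103·102 ≤ 0 and hence z ≤ (1/2)[33 + √(1089 + 4·346698)] = (1/2)[33 + √1387881] ≈ (1/2)(33 + 1178.0836) = 605.5418.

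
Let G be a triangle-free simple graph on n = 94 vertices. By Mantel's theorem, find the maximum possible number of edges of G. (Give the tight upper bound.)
ex(94, K_3) = ⌊94^2/4⌋ = 2209

Mantel (1907): a triangle-free graph on n vertices has at most ⌊n^2/4⌋ edges, with equality for the complete bipartite graph K_{⌊n/2⌋, ⌈n/2⌉}. For n = 94: ⌊94^2/4⌋ = ⌊8836/4⌋ = 2209. The extremal graph is K_{47, 47}, which has 47·47 = 2209 edges.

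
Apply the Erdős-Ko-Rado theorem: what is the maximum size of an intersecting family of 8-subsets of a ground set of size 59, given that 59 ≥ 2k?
max |F| = C(58, 7) = 300674088

Erdős-Ko-Rado (1961): when n ≥ 2k, max |F| = C(n−1, k−1). The bound is attained by the star {A : i ∈ A} for any fixed i ∈ [n]. Here C(59−1, 8−1) = C(58, 7) = 300674088.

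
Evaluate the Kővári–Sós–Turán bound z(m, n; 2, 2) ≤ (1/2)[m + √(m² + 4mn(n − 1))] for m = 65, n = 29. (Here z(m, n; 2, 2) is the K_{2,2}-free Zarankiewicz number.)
z(65, 29; 2, 2) ≤ (1/2)[65 + √(65² + 4·65·29·28)] = (1/2)[65 + √215345] = 264.5264

Kővári–Sós–Turán: let r_1, ..., r_65 be the row sums and z = Σ r_i the total number of 1s. Each pair of columns can share at most one row with both entries 1 (else a 2×2 all-ones block appears), so Σ_i C(r_i, 2) ≤ C(29, 2) = 406. By convexity Σ_i C(r_i, 2) ≥ 65·C(z/65, 2) = z(z − 65)/(2·65), giving z² − 65z − 65·29·28 ≤ 0 and hence z ≤ (1/2)[65 + √(4225 + 4·52780)] = (1/2)[65 + √215345] ≈ (1/2)(65 + 464.0528) = 264.5264.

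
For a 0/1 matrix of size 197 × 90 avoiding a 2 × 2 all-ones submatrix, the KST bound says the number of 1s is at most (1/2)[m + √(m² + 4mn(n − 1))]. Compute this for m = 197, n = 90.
z(197, 90; 2, 2) ≤ (1/2)[197 + √(197² + 4·197·90·89)] = (1/2)[197 + √6350689] = 1358.5287

Kővári–Sós–Turán: let r_1, ..., r_197 be the row sums and z = Σ r_i the total number of 1s. Each pair of columns can share at most one row with both entries 1 (else a 2×2 all-ones block appears), so Σ_i C(r_i, 2) ≤ C(90, 2) = 4005. By convexity Σ_i C(r_i, 2) ≥ 197·C(z/197, 2) = z(z − 197)/(2·197), giving z² − 197z − 197·90·89 ≤ 0 and hence z ≤ (1/2)[197 + √(38809 + 4·1577970)] = (1/2)[197 + √6350689] ≈ (1/2)(197 + 2520.0573) = 1358.5287.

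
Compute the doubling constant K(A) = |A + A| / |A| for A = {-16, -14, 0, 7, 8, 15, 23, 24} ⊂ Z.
K = |A + A| / |A| = 30/8 = 15/4

Enumerate A + A = {a + b : a, b ∈ A}. With |A| = 8, there are |A|^2 = 64 ordered sum pairs; collecting distinct values, A + A = {-32, -30, -28, -16, -14, -9, -8, -7, -6, -1, 0, 1, 7, 8, 9, 10, 14, 15, 16, 22, 23, 24, 30, 31, 32, 38, 39, 46, 47, 48}, so |A + A| = 30. Thus K = 30/8 = 15/4. For comparison, the minimum possible |A + A| over all 8-element sets is 2·8 − 1 = 15 (so min K = 15/8), attained only by arithmetic progressions.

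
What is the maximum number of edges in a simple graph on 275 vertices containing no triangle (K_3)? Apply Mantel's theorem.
ex(275, K_3) = ⌊275^2/4⌋ = 18906

Mantel (1907): a triangle-free graph on n vertices has at most ⌊n^2/4⌋ edges, with equality for the complete bipartite graph K_{⌊n/2⌋, ⌈n/2⌉}. For n = 275: ⌊275^2/4⌋ = ⌊75625/4⌋ = 18906. The extremal graph is K_{137, 138}, which has 137·138 = 18906 edges.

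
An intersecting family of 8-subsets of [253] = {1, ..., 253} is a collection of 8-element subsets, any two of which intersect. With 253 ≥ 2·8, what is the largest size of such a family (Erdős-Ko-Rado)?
max |F| = C(252, 7) = 11772449137800

The Erdős-Ko-Rado theorem states: for n ≥ 2k, an intersecting family of k-subsets of an n-element set has size at most C(n − 1, k − 1), with equality for 'star' families {A ⊆ [n] : |A| = k, i ∈ A} (fix an element i). For n = 253, k = 8: C(252, 7) = 11772449137800.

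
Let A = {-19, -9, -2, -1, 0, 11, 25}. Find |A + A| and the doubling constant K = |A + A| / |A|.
K = |A + A| / |A| = 27/7

Enumerate A + A = {a + b : a, b ∈ A}. With |A| = 7, there are |A|^2 = 49 ordered sum pairs; collecting distinct values, A + A = {-38, -28, -21, -20, -19, -18, -11, -10, -9, -8, -4, -3, -2, -1, 0, 2, 6, 9, 10, 11, 16, 22, 23, 24, 25, 36, 50}, so |A + A| = 27. Thus K = 27/7. For comparison, the minimum possible |A + A| over all 7-element sets is 2·7 − 1 = 13 (so min K = 13/7), attained only by arithmetic progressions.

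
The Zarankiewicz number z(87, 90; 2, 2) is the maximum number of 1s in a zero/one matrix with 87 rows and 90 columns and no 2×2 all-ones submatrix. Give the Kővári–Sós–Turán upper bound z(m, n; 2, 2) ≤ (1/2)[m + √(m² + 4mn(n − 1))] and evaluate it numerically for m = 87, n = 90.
z(87, 90; 2, 2) ≤ (1/2)[87 + √(87² + 4·87·90·89)] = (1/2)[87 + √2795049] = 879.42

Kővári–Sós–Turán: let r_1, ..., r_87 be the row sums and z = Σ r_i the total number of 1s. Each pair of columns can share at most one row with both entries 1 (else a 2×2 all-ones block appears), so Σ_i C(r_i, 2) ≤ C(90, 2) = 4005. By convexity Σ_i C(r_i, 2) ≥ 87·C(z/87, 2) = z(z − 87)/(2·87), giving z² − 87z − 87·90·89 ≤ 0 and hence z ≤ (1/2)[87 + √(7569 + 4·696870)] = (1/2)[87 + √2795049] ≈ (1/2)(87 + 1671.84) = 879.42.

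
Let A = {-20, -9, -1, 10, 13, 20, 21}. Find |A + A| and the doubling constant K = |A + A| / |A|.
K = |A + A| / |A| = 24/7

Enumerate A + A = {a + b : a, b ∈ A}. With |A| = 7, there are |A|^2 = 49 ordered sum pairs; collecting distinct values, A + A = {-40, -29, -21, -18, -10, -7, -2, 0, 1, 4, 9, 11, 12, 19, 20, 23, 26, 30, 31, 33, 34, 40, 41, 42}, so |A + A| = 24. Thus K = 24/7. For comparison, the minimum possible |A + A| over all 7-element sets is 2·7 − 1 = 13 (so min K = 13/7), attained only by arithmetic progressions.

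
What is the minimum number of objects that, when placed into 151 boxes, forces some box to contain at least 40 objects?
n = (40 − 1)·151 + 1 = 5890

By the generalised pigeonhole principle, to guarantee some box contains ≥ r objects we need more than (r − 1) · k objects total. Threshold: n = (r − 1) · k + 1. With r = 40 and k = 151: n = 39 · 151 + 1 = 5889 + 1 = 5890. For n = 5889 = 39 · 151, we can put exactly 39 objects in every box, avoiding 40 in any single one — so 5890 is tight.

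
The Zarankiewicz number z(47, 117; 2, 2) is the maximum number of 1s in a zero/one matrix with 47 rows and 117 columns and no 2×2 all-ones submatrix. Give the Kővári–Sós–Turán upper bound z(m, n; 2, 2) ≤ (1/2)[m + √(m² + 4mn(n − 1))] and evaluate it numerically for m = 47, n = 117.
z(47, 117; 2, 2) ≤ (1/2)[47 + √(47² + 4·47·117·116)] = (1/2)[47 + √2553745] = 822.5221

Kővári–Sós–Turán: let r_1, ..., r_47 be the row sums and z = Σ r_i the total number of 1s. Each pair of columns can share at most one row with both entries 1 (else a 2×2 all-ones block appears), so Σ_i C(r_i, 2) ≤ C(117, 2) = 6786. By convexity Σ_i C(r_i, 2) ≥ 47·C(z/47, 2) = z(z − 47)/(2·47), giving z² − 47z − 47·117·116 ≤ 0 and hence z ≤ (1/2)[47 + √(2209 + 4·637884)] = (1/2)[47 + √2553745] ≈ (1/2)(47 + 1598.0441) = 822.5221.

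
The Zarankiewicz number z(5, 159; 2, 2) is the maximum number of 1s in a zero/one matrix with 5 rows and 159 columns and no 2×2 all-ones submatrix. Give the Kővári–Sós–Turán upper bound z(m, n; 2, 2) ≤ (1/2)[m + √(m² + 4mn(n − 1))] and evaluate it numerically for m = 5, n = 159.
z(5, 159; 2, 2) ≤ (1/2)[5 + √(5² + 4·5·159·158)] = (1/2)[5 + √502465] = 356.9238

Kővári–Sós–Turán: let r_1, ..., r_5 be the row sums and z = Σ r_i the total number of 1s. Each pair of columns can share at most one row with both entries 1 (else a 2×2 all-ones block appears), so Σ_i C(r_i, 2) ≤ C(159, 2) = 12561. By convexity Σ_i C(r_i, 2) ≥ 5·C(z/5, 2) = z(z − 5)/(2·5), giving z² − 5z − 5·159·158 ≤ 0 and hence z ≤ (1/2)[5 + √(25 + 4·125610)] = (1/2)[5 + √502465] ≈ (1/2)(5 + 708.8477) = 356.9238.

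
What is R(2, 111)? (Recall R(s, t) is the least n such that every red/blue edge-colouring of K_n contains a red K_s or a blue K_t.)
R(2, 111) = 111

R(2, k) = k for all k ≥ 2: in a 2-colouring of K_k, either some edge is red (a red K_2) or all edges are blue (a blue K_k). And K_{110} coloured all-blue has no blue K_111, so R(2, 111) > 110. Hence R(2, 111) = 111.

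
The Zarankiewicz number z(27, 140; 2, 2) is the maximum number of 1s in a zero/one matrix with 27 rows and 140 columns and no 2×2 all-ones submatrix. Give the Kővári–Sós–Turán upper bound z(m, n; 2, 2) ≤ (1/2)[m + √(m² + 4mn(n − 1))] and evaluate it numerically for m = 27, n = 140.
z(27, 140; 2, 2) ≤ (1/2)[27 + √(27² + 4·27·140·139)] = (1/2)[27 + √2102409] = 738.4843

Kővári–Sós–Turán: let r_1, ..., r_27 be the row sums and z = Σ r_i the total number of 1s. Each pair of columns can share at most one row with both entries 1 (else a 2×2 all-ones block appears), so Σ_i C(r_i, 2) ≤ C(140, 2) = 9730. By convexity Σ_i C(r_i, 2) ≥ 27·C(z/27, 2) = z(z − 27)/(2·27), giving z² − 27z − 27·140·139 ≤ 0 and hence z ≤ (1/2)[27 + √(729 + 4·525420)] = (1/2)[27 + √2102409] ≈ (1/2)(27 + 1449.9686) = 738.4843.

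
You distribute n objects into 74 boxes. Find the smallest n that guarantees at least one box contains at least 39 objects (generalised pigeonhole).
n = (39 − 1)·74 + 1 = 2813

By the generalised pigeonhole principle, to guarantee some box contains ≥ r objects we need more than (r − 1) · k objects total. Threshold: n = (r − 1) · k + 1. With r = 39 and k = 74: n = 38 · 74 + 1 = 2812 + 1 = 2813. For n = 2812 = 38 · 74, we can put exactly 38 objects in every box, avoiding 39 in any single one — so 2813 is tight.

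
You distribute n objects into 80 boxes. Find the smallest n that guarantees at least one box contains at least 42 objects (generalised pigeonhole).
n = (42 − 1)·80 + 1 = 3281

By the generalised pigeonhole principle, to guarantee some box contains ≥ r objects we need more than (r − 1) · k objects total. Threshold: n = (r − 1) · k + 1. With r = 42 and k = 80: n = 41 · 80 + 1 = 3280 + 1 = 3281. For n = 3280 = 41 · 80, we can put exactly 41 objects in every box, avoiding 42 in any single one — so 3281 is tight.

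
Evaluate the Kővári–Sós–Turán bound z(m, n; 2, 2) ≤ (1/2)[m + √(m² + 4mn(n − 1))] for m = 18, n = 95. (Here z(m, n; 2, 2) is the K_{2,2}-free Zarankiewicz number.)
z(18, 95; 2, 2) ≤ (1/2)[18 + √(18² + 4·18·95·94)] = (1/2)[18 + √643284] = 410.0249

Kővári–Sós–Turán: let r_1, ..., r_18 be the row sums and z = Σ r_i the total number of 1s. Each pair of columns can share at most one row with both entries 1 (else a 2×2 all-ones block appears), so Σ_i C(r_i, 2) ≤ C(95, 2) = 4465. By convexity Σ_i C(r_i, 2) ≥ 18·C(z/18, 2) = z(z − 18)/(2·18), giving z² − 18z − 18·95·94 ≤ 0 and hence z ≤ (1/2)[18 + √(324 + 4·160740)] = (1/2)[18 + √643284] ≈ (1/2)(18 + 802.0499) = 410.0249.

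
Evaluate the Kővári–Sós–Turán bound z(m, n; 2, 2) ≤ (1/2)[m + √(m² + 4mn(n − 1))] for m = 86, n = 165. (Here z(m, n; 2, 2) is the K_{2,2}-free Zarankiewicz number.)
z(86, 165; 2, 2) ≤ (1/2)[86 + √(86² + 4·86·165·164)] = (1/2)[86 + √9316036] = 1569.1091

Kővári–Sós–Turán: let r_1, ..., r_86 be the row sums and z = Σ r_i the total number of 1s. Each pair of columns can share at most one row with both entries 1 (else a 2×2 all-ones block appears), so Σ_i C(r_i, 2) ≤ C(165, 2) = 13530. By convexity Σ_i C(r_i, 2) ≥ 86·C(z/86, 2) = z(z − 86)/(2·86), giving z² − 86z − 86·165·164 ≤ 0 and hence z ≤ (1/2)[86 + √(7396 + 4·2327160)] = (1/2)[86 + √9316036] ≈ (1/2)(86 + 3052.2182) = 1569.1091.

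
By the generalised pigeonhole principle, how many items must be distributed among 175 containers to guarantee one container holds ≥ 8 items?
n = (8 − 1)·175 + 1 = 1226

By the generalised pigeonhole principle, to guarantee some box contains ≥ r objects we need more than (r − 1) · k objects total. Threshold: n = (r − 1) · k + 1. With r = 8 and k = 175: n = 7 · 175 + 1 = 1225 + 1 = 1226. For n = 1225 = 7 · 175, we can put exactly 7 objects in every box, avoiding 8 in any single one — so 1226 is tight.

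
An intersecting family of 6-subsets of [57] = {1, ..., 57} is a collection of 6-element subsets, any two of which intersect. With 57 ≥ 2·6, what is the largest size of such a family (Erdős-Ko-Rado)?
max |F| = C(56, 5) = 3819816

Erdős-Ko-Rado (1961): when n ≥ 2k, max |F| = C(n−1, k−1). The bound is attained by the star {A : i ∈ A} for any fixed i ∈ [n]. Here C(57−1, 6−1) = C(56, 5) = 3819816.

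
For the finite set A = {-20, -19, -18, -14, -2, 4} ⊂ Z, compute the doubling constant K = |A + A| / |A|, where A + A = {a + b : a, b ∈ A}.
K = |A + A| / |A| = 19/6

Enumerate A + A = {a + b : a, b ∈ A}. With |A| = 6, there are |A|^2 = 36 ordered sum pairs; collecting distinct values, A + A = {-40, -39, -38, -37, -36, -34, -33, -32, -28, -22, -21, -20, -16, -15, -14, -10, -4, 2, 8}, so |A + A| = 19. Thus K = 19/6. For comparison, the minimum possible |A + A| over all 6-element sets is 2·6 − 1 = 11 (so min K = 11/6), attained only by arithmetic progressions.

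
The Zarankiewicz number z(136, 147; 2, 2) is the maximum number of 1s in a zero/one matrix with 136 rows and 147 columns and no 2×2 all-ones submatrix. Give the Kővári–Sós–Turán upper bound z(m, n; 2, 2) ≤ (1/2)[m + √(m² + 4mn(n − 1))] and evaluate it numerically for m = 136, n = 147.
z(136, 147; 2, 2) ≤ (1/2)[136 + √(136² + 4·136·147·146)] = (1/2)[136 + √11693824] = 1777.8117

Kővári–Sós–Turán: let r_1, ..., r_136 be the row sums and z = Σ r_i the total number of 1s. Each pair of columns can share at most one row with both entries 1 (else a 2×2 all-ones block appears), so Σ_i C(r_i, 2) ≤ C(147, 2) = 10731. By convexity Σ_i C(r_i, 2) ≥ 136·C(z/136, 2) = z(z − 136)/(2·136), giving z² − 136z − 136·147·146 ≤ 0 and hence z ≤ (1/2)[136 + √(18496 + 4·2918832)] = (1/2)[136 + √11693824] ≈ (1/2)(136 + 3419.6234) = 1777.8117.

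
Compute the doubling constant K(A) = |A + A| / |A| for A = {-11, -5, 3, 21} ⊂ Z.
K = |A + A| / |A| = 10/4 = 5/2

Enumerate A + A = {a + b : a, b ∈ A}. With |A| = 4, there are |A|^2 = 16 ordered sum pairs; collecting distinct values, A + A = {-22, -16, -10, -8, -2, 6, 10, 16, 24, 42}, so |A + A| = 10. Thus K = 10/4 = 5/2. For comparison, the minimum possible |A + A| over all 4-element sets is 2·4 − 1 = 7 (so min K = 7/4), attained only by arithmetic progressions.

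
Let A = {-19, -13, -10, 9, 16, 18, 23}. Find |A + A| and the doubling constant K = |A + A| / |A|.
K = |A + A| / |A| = 26/7

Enumerate A + A = {a + b : a, b ∈ A}. With |A| = 7, there are |A|^2 = 49 ordered sum pairs; collecting distinct values, A + A = {-38, -32, -29, -26, -23, -20, -10, -4, -3, -1, 3, 4, 5, 6, 8, 10, 13, 18, 25, 27, 32, 34, 36, 39, 41, 46}, so |A + A| = 26. Thus K = 26/7. For comparison, the minimum possible |A + A| over all 7-element sets is 2·7 − 1 = 13 (so min K = 13/7), attained only by arithmetic progressions.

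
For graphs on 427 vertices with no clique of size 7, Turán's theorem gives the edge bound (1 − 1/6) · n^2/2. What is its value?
Turán density bound = (5/6) · 427^2/2 = 911645/12 ≈ 75970.4167

Turán's theorem: ex(n, K_{r+1}) is achieved by the complete r-partite Turán graph T(n, r) with parts as balanced as possible, and is at most (1 − 1/r) · n^2/2. For r = 6, n = 427: the density bound is (5/6) · 182329/2 = 911645/12 ≈ 75970.4167. The integer-valued extremum is e(T(427, 6)) = 75970, which is strictly less than the density bound 911645/12 since 6 ∤ 427 (the parts of T(427, 6) cannot all be equal).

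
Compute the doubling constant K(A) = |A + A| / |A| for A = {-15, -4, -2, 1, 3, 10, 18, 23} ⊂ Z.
K = |A + A| / |A| = 31/8

Enumerate A + A = {a + b : a, b ∈ A}. With |A| = 8, there are |A|^2 = 64 ordered sum pairs; collecting distinct values, A + A = {-30, -19, -17, -14, -12, -8, -6, -5, -4, -3, -1, 1, 2, 3, 4, 6, 8, 11, 13, 14, 16, 19, 20, 21, 24, 26, 28, 33, 36, 41, 46}, so |A + A| = 31. Thus K = 31/8. For comparison, the minimum possible |A + A| over all 8-element sets is 2·8 − 1 = 15 (so min K = 15/8), attained only by arithmetic progressions.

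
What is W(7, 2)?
W(7, 2) = 7 + 1 = 8

A 2-term AP is any pair of integers, so a monochromatic 2-AP exists iff some colour is used at least twice. With 7 colours, the colouring i ↦ i on {1, ..., 7} uses each colour once, avoiding any monochromatic pair, so W(7, 2) > 7. For {1, ..., 8}, pigeonhole forces two integers of the same colour, which form a monochromatic 2-AP. Hence W(7, 2) = 8.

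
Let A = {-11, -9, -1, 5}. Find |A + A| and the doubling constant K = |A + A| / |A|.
K = |A + A| / |A| = 10/4 = 5/2

Enumerate A + A = {a + b : a, b ∈ A}. With |A| = 4, there are |A|^2 = 16 ordered sum pairs; collecting distinct values, A + A = {-22, -20, -18, -12, -10, -6, -4, -2, 4, 10}, so |A + A| = 10. Thus K = 10/4 = 5/2. For comparison, the minimum possible |A + A| over all 4-element sets is 2·4 − 1 = 7 (so min K = 7/4), attained only by arithmetic progressions.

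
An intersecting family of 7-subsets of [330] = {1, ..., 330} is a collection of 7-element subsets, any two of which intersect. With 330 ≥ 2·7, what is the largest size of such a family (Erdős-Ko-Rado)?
max |F| = C(329, 6) = 1682406622260

Erdős-Ko-Rado (1961): when n ≥ 2k, max |F| = C(n−1, k−1). The bound is attained by the star {A : i ∈ A} for any fixed i ∈ [n]. Here C(330−1, 7−1) = C(329, 6) = 1682406622260.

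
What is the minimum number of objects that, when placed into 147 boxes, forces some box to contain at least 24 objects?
n = (24 − 1)·147 + 1 = 3382

By the generalised pigeonhole principle, to guarantee some box contains ≥ r objects we need more than (r − 1) · k objects total. Threshold: n = (r − 1) · k + 1. With r = 24 and k = 147: n = 23 · 147 + 1 = 3381 + 1 = 3382. For n = 3381 = 23 · 147, we can put exactly 23 objects in every box, avoiding 24 in any single one — so 3382 is tight.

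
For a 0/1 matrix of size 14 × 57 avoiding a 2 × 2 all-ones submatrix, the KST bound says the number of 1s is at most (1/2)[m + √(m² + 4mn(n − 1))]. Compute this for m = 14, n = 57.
z(14, 57; 2, 2) ≤ (1/2)[14 + √(14² + 4·14·57·56)] = (1/2)[14 + √178948] = 218.5112

Kővári–Sós–Turán: let r_1, ..., r_14 be the row sums and z = Σ r_i the total number of 1s. Each pair of columns can share at most one row with both entries 1 (else a 2×2 all-ones block appears), so Σ_i C(r_i, 2) ≤ C(57, 2) = 1596. By convexity Σ_i C(r_i, 2) ≥ 14·C(z/14, 2) = z(z − 14)/(2·14), giving z² − 14z − 14·57·56 ≤ 0 and hence z ≤ (1/2)[14 + √(196 + 4·44688)] = (1/2)[14 + √178948] ≈ (1/2)(14 + 423.0225) = 218.5112.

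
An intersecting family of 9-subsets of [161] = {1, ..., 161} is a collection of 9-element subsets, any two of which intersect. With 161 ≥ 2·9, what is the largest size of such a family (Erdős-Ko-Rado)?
max |F| = C(160, 8) = 8917061687820

The Erdős-Ko-Rado theorem states: for n ≥ 2k, an intersecting family of k-subsets of an n-element set has size at most C(n − 1, k − 1), with equality for 'star' families {A ⊆ [n] : |A| = k, i ∈ A} (fix an element i). For n = 161, k = 9: C(160, 8) = 8917061687820.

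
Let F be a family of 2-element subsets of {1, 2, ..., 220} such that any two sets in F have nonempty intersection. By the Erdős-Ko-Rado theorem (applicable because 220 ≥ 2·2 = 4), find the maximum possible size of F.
max |F| = C(219, 1) = 219

Erdős-Ko-Rado (1961): when n ≥ 2k, max |F| = C(n−1, k−1). The bound is attained by the star {A : i ∈ A} for any fixed i ∈ [n]. Here C(220−1, 2−1) = C(219, 1) = 219.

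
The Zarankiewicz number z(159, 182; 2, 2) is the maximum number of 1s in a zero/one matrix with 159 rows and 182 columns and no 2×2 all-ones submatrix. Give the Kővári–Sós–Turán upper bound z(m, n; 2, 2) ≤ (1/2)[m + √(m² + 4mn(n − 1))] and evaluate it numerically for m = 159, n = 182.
z(159, 182; 2, 2) ≤ (1/2)[159 + √(159² + 4·159·182·181)] = (1/2)[159 + √20976393] = 2369.4996

Kővári–Sós–Turán: let r_1, ..., r_159 be the row sums and z = Σ r_i the total number of 1s. Each pair of columns can share at most one row with both entries 1 (else a 2×2 all-ones block appears), so Σ_i C(r_i, 2) ≤ C(182, 2) = 16471. By convexity Σ_i C(r_i, 2) ≥ 159·C(z/159, 2) = z(z − 159)/(2·159), giving z² − 159z − 159·182·181 ≤ 0 and hence z ≤ (1/2)[159 + √(25281 + 4·5237778)] = (1/2)[159 + √20976393] ≈ (1/2)(159 + 4579.9992) = 2369.4996.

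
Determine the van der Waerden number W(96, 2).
W(96, 2) = 96 + 1 = 97

A 2-term AP is any pair of integers, so a monochromatic 2-AP exists iff some colour is used at least twice. With 96 colours, the colouring i ↦ i on {1, ..., 96} uses each colour once, avoiding any monochromatic pair, so W(96, 2) > 96. For {1, ..., 97}, pigeonhole forces two integers of the same colour, which form a monochromatic 2-AP. Hence W(96, 2) = 97.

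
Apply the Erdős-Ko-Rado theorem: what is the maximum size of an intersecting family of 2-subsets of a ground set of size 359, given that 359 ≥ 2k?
max |F| = C(358, 1) = 358

The Erdős-Ko-Rado theorem states: for n ≥ 2k, an intersecting family of k-subsets of an n-element set has size at most C(n − 1, k − 1), with equality for 'star' families {A ⊆ [n] : |A| = k, i ∈ A} (fix an element i). For n = 359, k = 2: C(358, 1) = 358.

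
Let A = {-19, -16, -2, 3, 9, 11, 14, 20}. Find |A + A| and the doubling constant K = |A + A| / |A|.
K = |A + A| / |A| = 31/8

Enumerate A + A = {a + b : a, b ∈ A}. With |A| = 8, there are |A|^2 = 64 ordered sum pairs; collecting distinct values, A + A = {-38, -35, -32, -21, -18, -16, -13, -10, -8, -7, -5, -4, -2, 1, 4, 6, 7, 9, 12, 14, 17, 18, 20, 22, 23, 25, 28, 29, 31, 34, 40}, so |A + A| = 31. Thus K = 31/8. For comparison, the minimum possible |A + A| over all 8-element sets is 2·8 − 1 = 15 (so min K = 15/8), attained only by arithmetic progressions.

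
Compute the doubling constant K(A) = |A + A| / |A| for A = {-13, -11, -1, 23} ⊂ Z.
K = |A + A| / |A| = 10/4 = 5/2

Enumerate A + A = {a + b : a, b ∈ A}. With |A| = 4, there are |A|^2 = 16 ordered sum pairs; collecting distinct values, A + A = {-26, -24, -22, -14, -12, -2, 10, 12, 22, 46}, so |A + A| = 10. Thus K = 10/4 = 5/2. For comparison, the minimum possible |A + A| over all 4-element sets is 2·4 − 1 = 7 (so min K = 7/4), attained only by arithmetic progressions.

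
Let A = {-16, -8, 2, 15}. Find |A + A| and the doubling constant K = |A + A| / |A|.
K = |A + A| / |A| = 10/4 = 5/2

Enumerate A + A = {a + b : a, b ∈ A}. With |A| = 4, there are |A|^2 = 16 ordered sum pairs; collecting distinct values, A + A = {-32, -24, -16, -14, -6, -1, 4, 7, 17, 30}, so |A + A| = 10. Thus K = 10/4 = 5/2. For comparison, the minimum possible |A + A| over all 4-element sets is 2·4 − 1 = 7 (so min K = 7/4), attained only by arithmetic progressions.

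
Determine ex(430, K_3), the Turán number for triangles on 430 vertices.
ex(430, K_3) = ⌊430^2/4⌋ = 46225

Mantel (1907): a triangle-free graph on n vertices has at most ⌊n^2/4⌋ edges, with equality for the complete bipartite graph K_{⌊n/2⌋, ⌈n/2⌉}. For n = 430: ⌊430^2/4⌋ = ⌊184900/4⌋ = 46225. The extremal graph is K_{215, 215}, which has 215·215 = 46225 edges.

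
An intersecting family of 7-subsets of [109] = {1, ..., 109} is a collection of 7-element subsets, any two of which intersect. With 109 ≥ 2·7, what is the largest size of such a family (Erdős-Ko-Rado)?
max |F| = C(108, 6) = 1913554188

The Erdős-Ko-Rado theorem states: for n ≥ 2k, an intersecting family of k-subsets of an n-element set has size at most C(n − 1, k − 1), with equality for 'star' families {A ⊆ [n] : |A| = k, i ∈ A} (fix an element i). For n = 109, k = 7: C(108, 6) = 1913554188.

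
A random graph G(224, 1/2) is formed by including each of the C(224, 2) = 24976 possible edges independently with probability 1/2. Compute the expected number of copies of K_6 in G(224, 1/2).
E[# K_6] = C(224, 6) · (1/2)^C(6, 2) = 163995687856 / 2^15 = 10249730491/2048 ≈ 5004751.216309

For each 6-subset S of vertices (there are C(224, 6) = 163995687856 such S), let X_S = 1 if S induces a K_6 (all C(6, 2) = 15 edges present). Then P(X_S = 1) = (1/2)^15 = 1/32768. By linearity of expectation, E[# K_6] = C(224, 6) · (1/2)^15 = 163995687856 / 32768 = 10249730491/2048 ≈ 5004751.216309.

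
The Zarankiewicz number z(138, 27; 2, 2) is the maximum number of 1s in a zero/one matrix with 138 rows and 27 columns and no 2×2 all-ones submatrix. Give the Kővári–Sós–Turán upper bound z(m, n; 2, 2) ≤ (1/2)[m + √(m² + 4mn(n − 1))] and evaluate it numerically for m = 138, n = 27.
z(138, 27; 2, 2) ≤ (1/2)[138 + √(138² + 4·138·27·26)] = (1/2)[138 + √406548] = 387.8056

Kővári–Sós–Turán: let r_1, ..., r_138 be the row sums and z = Σ r_i the total number of 1s. Each pair of columns can share at most one row with both entries 1 (else a 2×2 all-ones block appears), so Σ_i C(r_i, 2) ≤ C(27, 2) = 351. By convexity Σ_i C(r_i, 2) ≥ 138·C(z/138, 2) = z(z − 138)/(2·138), giving z² − 138z − 138·27·26 ≤ 0 and hence z ≤ (1/2)[138 + √(19044 + 4·96876)] = (1/2)[138 + √406548] ≈ (1/2)(138 + 637.6112) = 387.8056.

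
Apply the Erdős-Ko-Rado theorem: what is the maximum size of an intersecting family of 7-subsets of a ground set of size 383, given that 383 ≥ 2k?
max |F| = C(382, 6) = 4148697778407

Erdős-Ko-Rado (1961): when n ≥ 2k, max |F| = C(n−1, k−1). The bound is attained by the star {A : i ∈ A} for any fixed i ∈ [n]. Here C(383−1, 7−1) = C(382, 6) = 4148697778407.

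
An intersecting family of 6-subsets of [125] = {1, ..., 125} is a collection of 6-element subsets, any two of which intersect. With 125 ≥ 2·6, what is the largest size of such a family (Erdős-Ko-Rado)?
max |F| = C(124, 5) = 225150024

Erdős-Ko-Rado (1961): when n ≥ 2k, max |F| = C(n−1, k−1). The bound is attained by the star {A : i ∈ A} for any fixed i ∈ [n]. Here C(125−1, 6−1) = C(124, 5) = 225150024.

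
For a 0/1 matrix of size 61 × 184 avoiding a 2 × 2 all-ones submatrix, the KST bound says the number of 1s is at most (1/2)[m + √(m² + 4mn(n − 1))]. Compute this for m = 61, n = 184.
z(61, 184; 2, 2) ≤ (1/2)[61 + √(61² + 4·61·184·183)] = (1/2)[61 + √8219689] = 1464

Kővári–Sós–Turán: let r_1, ..., r_61 be the row sums and z = Σ r_i the total number of 1s. Each pair of columns can share at most one row with both entries 1 (else a 2×2 all-ones block appears), so Σ_i C(r_i, 2) ≤ C(184, 2) = 16836. By convexity Σ_i C(r_i, 2) ≥ 61·C(z/61, 2) = z(z − 61)/(2·61), giving z² − 61z − 61·184·183 ≤ 0 and hence z ≤ (1/2)[61 + √(3721 + 4·2053992)] = (1/2)[61 + √8219689] ≈ (1/2)(61 + 2867) = 1464.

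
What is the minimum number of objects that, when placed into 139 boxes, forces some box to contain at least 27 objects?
n = (27 − 1)·139 + 1 = 3615

By the generalised pigeonhole principle, to guarantee some box contains ≥ r objects we need more than (r − 1) · k objects total. Threshold: n = (r − 1) · k + 1. With r = 27 and k = 139: n = 26 · 139 + 1 = 3614 + 1 = 3615. For n = 3614 = 26 · 139, we can put exactly 26 objects in every box, avoiding 27 in any single one — so 3615 is tight.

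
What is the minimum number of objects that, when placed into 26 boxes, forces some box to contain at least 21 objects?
n = (21 − 1)·26 + 1 = 521

By the generalised pigeonhole principle, to guarantee some box contains ≥ r objects we need more than (r − 1) · k objects total. Threshold: n = (r − 1) · k + 1. With r = 21 and k = 26: n = 20 · 26 + 1 = 520 + 1 = 521. For n = 520 = 20 · 26, we can put exactly 20 objects in every box, avoiding 21 in any single one — so 521 is tight.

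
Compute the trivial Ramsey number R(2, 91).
R(2, 91) = 91

R(2, k) = k for all k ≥ 2: in a 2-colouring of K_k, either some edge is red (a red K_2) or all edges are blue (a blue K_k). And K_{90} coloured all-blue has no blue K_91, so R(2, 91) > 90. Hence R(2, 91) = 91.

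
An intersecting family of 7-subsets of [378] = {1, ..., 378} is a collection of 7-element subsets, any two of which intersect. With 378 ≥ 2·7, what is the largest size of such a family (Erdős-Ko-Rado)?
max |F| = C(377, 6) = 3831345703900

Erdős-Ko-Rado (1961): when n ≥ 2k, max |F| = C(n−1, k−1). The bound is attained by the star {A : i ∈ A} for any fixed i ∈ [n]. Here C(378−1, 7−1) = C(377, 6) = 3831345703900.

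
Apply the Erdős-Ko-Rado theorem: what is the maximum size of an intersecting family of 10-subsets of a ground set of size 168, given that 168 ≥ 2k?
max |F| = C(167, 9) = 223581013518060

Erdős-Ko-Rado (1961): when n ≥ 2k, max |F| = C(n−1, k−1). The bound is attained by the star {A : i ∈ A} for any fixed i ∈ [n]. Here C(168−1, 10−1) = C(167, 9) = 223581013518060.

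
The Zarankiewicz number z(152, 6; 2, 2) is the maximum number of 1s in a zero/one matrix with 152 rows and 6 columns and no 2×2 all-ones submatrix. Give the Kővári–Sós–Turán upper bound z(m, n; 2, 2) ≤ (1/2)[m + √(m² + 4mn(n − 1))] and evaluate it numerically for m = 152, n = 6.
z(152, 6; 2, 2) ≤ (1/2)[152 + √(152² + 4·152·6·5)] = (1/2)[152 + √41344] = 177.6661

Kővári–Sós–Turán: let r_1, ..., r_152 be the row sums and z = Σ r_i the total number of 1s. Each pair of columns can share at most one row with both entries 1 (else a 2×2 all-ones block appears), so Σ_i C(r_i, 2) ≤ C(6, 2) = 15. By convexity Σ_i C(r_i, 2) ≥ 152·C(z/152, 2) = z(z − 152)/(2·152), giving z² − 152z − 152·6·5 ≤ 0 and hence z ≤ (1/2)[152 + √(23104 + 4·4560)] = (1/2)[152 + √41344] ≈ (1/2)(152 + 203.3322) = 177.6661.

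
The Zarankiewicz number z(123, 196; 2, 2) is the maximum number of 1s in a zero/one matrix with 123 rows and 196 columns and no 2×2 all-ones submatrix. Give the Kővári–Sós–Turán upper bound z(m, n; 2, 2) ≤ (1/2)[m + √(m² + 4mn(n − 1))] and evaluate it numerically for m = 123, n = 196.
z(123, 196; 2, 2) ≤ (1/2)[123 + √(123² + 4·123·196·195)] = (1/2)[123 + √18819369] = 2230.5648

Kővári–Sós–Turán: let r_1, ..., r_123 be the row sums and z = Σ r_i the total number of 1s. Each pair of columns can share at most one row with both entries 1 (else a 2×2 all-ones block appears), so Σ_i C(r_i, 2) ≤ C(196, 2) = 19110. By convexity Σ_i C(r_i, 2) ≥ 123·C(z/123, 2) = z(z − 123)/(2·123), giving z² − 123z − 123·196·195 ≤ 0 and hence z ≤ (1/2)[123 + √(15129 + 4·4701060)] = (1/2)[123 + √18819369] ≈ (1/2)(123 + 4338.1297) = 2230.5648.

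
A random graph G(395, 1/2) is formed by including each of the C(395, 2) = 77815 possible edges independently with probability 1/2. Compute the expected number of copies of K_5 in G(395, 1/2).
E[# K_5] = C(395, 5) · (1/2)^C(5, 2) = 78120937454 / 2^10 = 39060468727/512 ≈ 76289977.982422

For each 5-subset S of vertices (there are C(395, 5) = 78120937454 such S), let X_S = 1 if S induces a K_5 (all C(5, 2) = 10 edges present). Then P(X_S = 1) = (1/2)^10 = 1/1024. By linearity of expectation, E[# K_5] = C(395, 5) · (1/2)^10 = 78120937454 / 1024 = 39060468727/512 ≈ 76289977.982422.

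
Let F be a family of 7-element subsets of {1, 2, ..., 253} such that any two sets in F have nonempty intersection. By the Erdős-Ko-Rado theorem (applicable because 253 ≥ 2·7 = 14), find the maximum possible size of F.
max |F| = C(252, 6) = 334988390100

The Erdős-Ko-Rado theorem states: for n ≥ 2k, an intersecting family of k-subsets of an n-element set has size at most C(n − 1, k − 1), with equality for 'star' families {A ⊆ [n] : |A| = k, i ∈ A} (fix an element i). For n = 253, k = 7: C(252, 6) = 334988390100.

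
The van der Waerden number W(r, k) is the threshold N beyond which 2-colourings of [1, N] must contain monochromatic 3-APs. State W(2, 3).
W(2, 3) = 9

Lower bound: the 2-colouring RRBBRRBB of {1, ..., 8} (R at positions {1, 2, 5, 6}, B at {3, 4, 7, 8}) contains no monochromatic 3-term AP, so W(2, 3) > 8. Upper bound: a case analysis on any 2-colouring of {1, ..., 9} forces such an AP. Hence W(2, 3) = 9.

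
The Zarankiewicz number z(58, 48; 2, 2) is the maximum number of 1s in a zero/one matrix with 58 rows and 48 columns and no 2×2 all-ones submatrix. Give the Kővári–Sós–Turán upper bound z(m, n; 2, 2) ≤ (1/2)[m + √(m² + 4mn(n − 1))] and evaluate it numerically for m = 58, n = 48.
z(58, 48; 2, 2) ≤ (1/2)[58 + √(58² + 4·58·48·47)] = (1/2)[58 + √526756] = 391.8898

Kővári–Sós–Turán: let r_1, ..., r_58 be the row sums and z = Σ r_i the total number of 1s. Each pair of columns can share at most one row with both entries 1 (else a 2×2 all-ones block appears), so Σ_i C(r_i, 2) ≤ C(48, 2) = 1128. By convexity Σ_i C(r_i, 2) ≥ 58·C(z/58, 2) = z(z − 58)/(2·58), giving z² − 58z − 58·48·47 ≤ 0 and hence z ≤ (1/2)[58 + √(3364 + 4·130848)] = (1/2)[58 + √526756] ≈ (1/2)(58 + 725.7796) = 391.8898.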